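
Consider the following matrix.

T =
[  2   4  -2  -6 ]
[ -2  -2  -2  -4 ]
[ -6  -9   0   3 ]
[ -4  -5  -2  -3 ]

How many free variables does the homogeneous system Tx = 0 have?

2

Row reduce to echelon form.
R2 ← R2 + R1: [0, 2, -4, -10]
R3 ← R3 + (3)·R1: [0, 3, -6, -15]
R4 ← R4 + (2)·R1: [0, 3, -6, -15]
R3 ← R3 − (3/2)·R2: [0, 0, 0, 0]
R4 ← R4 − (3/2)·R2: [0, 0, 0, 0]
2 nonzero rows, so rank(T) = 2.
T has 4 columns; by rank–nullity, nullity = 4 − 2 = 2.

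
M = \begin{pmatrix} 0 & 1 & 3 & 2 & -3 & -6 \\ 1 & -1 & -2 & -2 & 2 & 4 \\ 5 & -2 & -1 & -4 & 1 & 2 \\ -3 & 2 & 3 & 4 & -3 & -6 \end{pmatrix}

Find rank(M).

Row reduce to echelon form.
Swap R1 ↔ R2
R3 ← R3 − (5)·R1: [0, 3, 9, 6, -9, -18]
R4 ← R4 + (3)·R1: [0, -1, -3, -2, 3, 6]
R3 ← R3 − (3)·R2: [0, 0, 0, 0, 0, 0]
R4 ← R4 + R2: [0, 0, 0, 0, 0, 0]
Echelon form has 2 nonzero rows, so rank(M) = 2.

2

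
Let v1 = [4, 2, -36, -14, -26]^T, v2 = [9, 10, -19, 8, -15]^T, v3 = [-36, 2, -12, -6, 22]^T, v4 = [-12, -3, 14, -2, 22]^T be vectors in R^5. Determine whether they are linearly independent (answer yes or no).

yes

Form the matrix with these vectors as rows and row reduce.
R2 ← R2 − (9/4)·R1: [0, 11/2, 62, 79/2, 87/2]
R3 ← R3 + (9)·R1: [0, 20, -336, -132, -212]
R4 ← R4 + (3)·R1: [0, 3, -94, -44, -56]
R3 ← R3 − (40/11)·R2: [0, 0, -6176/11, -3032/11, -4072/11]
R4 ← R4 − (6/11)·R2: [0, 0, -1406/11, -721/11, -877/11]
R4 ← R4 − (703/3088)·R3: [0, 0, 0, -1079/386, 1755/386]
4 nonzero rows, so the 4 vectors span a space of dimension 4.
Since 4 = 4, the vectors are linearly independent.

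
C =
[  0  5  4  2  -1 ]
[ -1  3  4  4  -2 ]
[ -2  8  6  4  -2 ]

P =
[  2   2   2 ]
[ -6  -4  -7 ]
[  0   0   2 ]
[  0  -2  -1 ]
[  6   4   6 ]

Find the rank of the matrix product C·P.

First compute CP:
[[-36, -28, -35],
 [-32, -30, -31],
 [-64, -52, -64]]
Now row reduce the product.
R2 ← R2 − (8/9)·R1: [0, -46/9, 1/9]
R3 ← R3 − (16/9)·R1: [0, -20/9, -16/9]
R3 ← R3 − (10/23)·R2: [0, 0, -42/23]
3 nonzero rows, so rank(CP) = 3.

3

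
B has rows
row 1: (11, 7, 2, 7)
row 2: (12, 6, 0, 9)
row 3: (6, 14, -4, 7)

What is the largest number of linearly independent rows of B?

3

Row reduce to echelon form.
R2 ← R2 − (12/11)·R1: [0, -18/11, -24/11, 15/11]
R3 ← R3 − (6/11)·R1: [0, 112/11, -56/11, 35/11]
R3 ← R3 + (56/9)·R2: [0, 0, -56/3, 35/3]
Echelon form has 3 nonzero rows, so rank(B) = 3.
The rank gives the maximum number of linearly independent rows: 3.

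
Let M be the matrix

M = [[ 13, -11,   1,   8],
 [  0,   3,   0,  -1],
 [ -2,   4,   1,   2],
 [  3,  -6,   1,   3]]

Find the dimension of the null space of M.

0

Row reduce to echelon form.
R3 ← R3 + (2/13)·R1: [0, 30/13, 15/13, 42/13]
R4 ← R4 − (3/13)·R1: [0, -45/13, 10/13, 15/13]
R3 ← R3 − (10/13)·R2: [0, 0, 15/13, 4]
R4 ← R4 + (15/13)·R2: [0, 0, 10/13, 0]
R4 ← R4 − (2/3)·R3: [0, 0, 0, -8/3]
4 nonzero rows, so rank(M) = 4.
M has 4 columns; by rank–nullity, nullity = 4 − 4 = 0.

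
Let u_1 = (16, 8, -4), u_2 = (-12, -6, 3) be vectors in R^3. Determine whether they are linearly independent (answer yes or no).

Form the matrix with these vectors as rows and row reduce.
R2 ← R2 + (3/4)·R1: [0, 0, 0]
1 nonzero row, so the 2 vectors span a space of dimension 1.
Since 1 < 2, the vectors are linearly dependent.

no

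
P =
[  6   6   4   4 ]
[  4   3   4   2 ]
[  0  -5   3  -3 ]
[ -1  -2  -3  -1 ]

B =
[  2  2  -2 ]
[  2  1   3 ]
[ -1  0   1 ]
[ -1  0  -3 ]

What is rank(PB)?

3

First compute PB:
[[ 16,  18,  -2],
 [  8,  11,  -1],
 [-10,  -5,  -3],
 [ -2,  -4,  -4]]
Now row reduce the product.
R2 ← R2 − (1/2)·R1: [0, 2, 0]
R3 ← R3 + (5/8)·R1: [0, 25/4, -17/4]
R4 ← R4 + (1/8)·R1: [0, -7/4, -17/4]
R3 ← R3 − (25/8)·R2: [0, 0, -17/4]
R4 ← R4 + (7/8)·R2: [0, 0, -17/4]
R4 ← R4 − R3: [0, 0, 0]
3 nonzero rows, so rank(PB) = 3.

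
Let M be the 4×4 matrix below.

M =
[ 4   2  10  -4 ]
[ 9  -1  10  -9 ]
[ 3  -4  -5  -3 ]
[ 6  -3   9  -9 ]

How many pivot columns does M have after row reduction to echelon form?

3

Row reduce to echelon form.
R2 ← R2 − (9/4)·R1: [0, -11/2, -25/2, 0]
R3 ← R3 − (3/4)·R1: [0, -11/2, -25/2, 0]
R4 ← R4 − (3/2)·R1: [0, -6, -6, -3]
R3 ← R3 − R2: [0, 0, 0, 0]
R4 ← R4 − (12/11)·R2: [0, 0, 84/11, -3]
Swap R3 ↔ R4
Echelon form has 3 nonzero rows, so rank(M) = 3.
Each nonzero row contributes one pivot column: 3 pivot columns.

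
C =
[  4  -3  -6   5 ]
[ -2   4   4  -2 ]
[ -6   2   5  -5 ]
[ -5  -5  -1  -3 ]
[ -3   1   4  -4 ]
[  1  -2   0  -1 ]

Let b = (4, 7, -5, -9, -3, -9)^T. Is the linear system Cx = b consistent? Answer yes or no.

no

Row reduce the augmented matrix [C | b].
R2 ← R2 + (1/2)·R1: [0, 5/2, 1, 1/2, 9]
R3 ← R3 + (3/2)·R1: [0, -5/2, -4, 5/2, 1]
R4 ← R4 + (5/4)·R1: [0, -35/4, -17/2, 13/4, -4]
R5 ← R5 + (3/4)·R1: [0, -5/4, -1/2, -1/4, 0]
R6 ← R6 − (1/4)·R1: [0, -5/4, 3/2, -9/4, -10]
R3 ← R3 + R2: [0, 0, -3, 3, 10]
R4 ← R4 + (7/2)·R2: [0, 0, -5, 5, 55/2]
R5 ← R5 + (1/2)·R2: [0, 0, 0, 0, 9/2]
R6 ← R6 + (1/2)·R2: [0, 0, 2, -2, -11/2]
R4 ← R4 − (5/3)·R3: [0, 0, 0, 0, 65/6]
R6 ← R6 + (2/3)·R3: [0, 0, 0, 0, 7/6]
R5 ← R5 − (27/65)·R4: [0, 0, 0, 0, 0]
R6 ← R6 − (7/65)·R4: [0, 0, 0, 0, 0]
The echelon form has 4 nonzero rows; the last pivot sits in the augmented column, so rank(C) = 3 but rank([C|b]) = 4.
Since the ranks differ, the system is inconsistent.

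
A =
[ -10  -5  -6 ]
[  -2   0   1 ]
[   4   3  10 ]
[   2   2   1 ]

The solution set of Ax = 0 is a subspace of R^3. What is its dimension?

0

Row reduce to echelon form.
R2 ← R2 − (1/5)·R1: [0, 1, 11/5]
R3 ← R3 + (2/5)·R1: [0, 1, 38/5]
R4 ← R4 + (1/5)·R1: [0, 1, -1/5]
R3 ← R3 − R2: [0, 0, 27/5]
R4 ← R4 − R2: [0, 0, -12/5]
R4 ← R4 + (4/9)·R3: [0, 0, 0]
3 nonzero rows, so rank(A) = 3.
A has 3 columns; by rank–nullity, nullity = 3 − 3 = 0.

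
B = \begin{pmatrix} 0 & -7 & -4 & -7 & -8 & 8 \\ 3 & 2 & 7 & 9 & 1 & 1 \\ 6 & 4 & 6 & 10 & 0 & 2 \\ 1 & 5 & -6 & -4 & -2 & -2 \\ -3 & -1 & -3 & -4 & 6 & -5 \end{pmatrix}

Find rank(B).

4

Row reduce to echelon form.
Swap R1 ↔ R2
R3 ← R3 − (2)·R1: [0, 0, -8, -8, -2, 0]
R4 ← R4 − (1/3)·R1: [0, 13/3, -25/3, -7, -7/3, -7/3]
R5 ← R5 + R1: [0, 1, 4, 5, 7, -4]
R4 ← R4 + (13/21)·R2: [0, 0, -227/21, -34/3, -51/7, 55/21]
R5 ← R5 + (1/7)·R2: [0, 0, 24/7, 4, 41/7, -20/7]
R4 ← R4 − (227/168)·R3: [0, 0, 0, -11/21, -55/12, 55/21]
R5 ← R5 + (3/7)·R3: [0, 0, 0, 4/7, 5, -20/7]
R5 ← R5 + (12/11)·R4: [0, 0, 0, 0, 0, 0]
Echelon form has 4 nonzero rows, so rank(B) = 4.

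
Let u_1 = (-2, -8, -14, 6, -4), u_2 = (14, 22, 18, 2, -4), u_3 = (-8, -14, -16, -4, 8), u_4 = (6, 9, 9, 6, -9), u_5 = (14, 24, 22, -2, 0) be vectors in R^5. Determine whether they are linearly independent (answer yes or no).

Form the matrix with these vectors as rows and row reduce.
R2 ← R2 + (7)·R1: [0, -34, -80, 44, -32]
R3 ← R3 − (4)·R1: [0, 18, 40, -28, 24]
R4 ← R4 + (3)·R1: [0, -15, -33, 24, -21]
R5 ← R5 + (7)·R1: [0, -32, -76, 40, -28]
R3 ← R3 + (9/17)·R2: [0, 0, -40/17, -80/17, 120/17]
R4 ← R4 − (15/34)·R2: [0, 0, 39/17, 78/17, -117/17]
R5 ← R5 − (16/17)·R2: [0, 0, -12/17, -24/17, 36/17]
R4 ← R4 + (39/40)·R3: [0, 0, 0, 0, 0]
R5 ← R5 − (3/10)·R3: [0, 0, 0, 0, 0]
3 nonzero rows, so the 5 vectors span a space of dimension 3.
Since 3 < 5, the vectors are linearly dependent.

no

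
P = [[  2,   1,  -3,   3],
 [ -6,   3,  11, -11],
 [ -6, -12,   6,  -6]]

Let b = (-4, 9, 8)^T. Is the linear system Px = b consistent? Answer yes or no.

no

Row reduce the augmented matrix [P | b].
R2 ← R2 + (3)·R1: [0, 6, 2, -2, -3]
R3 ← R3 + (3)·R1: [0, -9, -3, 3, -4]
R3 ← R3 + (3/2)·R2: [0, 0, 0, 0, -17/2]
The echelon form has 3 nonzero rows; the last pivot sits in the augmented column, so rank(P) = 2 but rank([P|b]) = 3.
Since the ranks differ, the system is inconsistent.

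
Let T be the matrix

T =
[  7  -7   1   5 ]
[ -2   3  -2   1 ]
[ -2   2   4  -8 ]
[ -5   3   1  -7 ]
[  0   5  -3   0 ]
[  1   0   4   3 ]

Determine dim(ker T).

Row reduce to echelon form.
R2 ← R2 + (2/7)·R1: [0, 1, -12/7, 17/7]
R3 ← R3 + (2/7)·R1: [0, 0, 30/7, -46/7]
R4 ← R4 + (5/7)·R1: [0, -2, 12/7, -24/7]
R6 ← R6 − (1/7)·R1: [0, 1, 27/7, 16/7]
R4 ← R4 + (2)·R2: [0, 0, -12/7, 10/7]
R5 ← R5 − (5)·R2: [0, 0, 39/7, -85/7]
R6 ← R6 − R2: [0, 0, 39/7, -1/7]
R4 ← R4 + (2/5)·R3: [0, 0, 0, -6/5]
R5 ← R5 − (13/10)·R3: [0, 0, 0, -18/5]
R6 ← R6 − (13/10)·R3: [0, 0, 0, 42/5]
R5 ← R5 − (3)·R4: [0, 0, 0, 0]
R6 ← R6 + (7)·R4: [0, 0, 0, 0]
4 nonzero rows, so rank(T) = 4.
T has 4 columns; by rank–nullity, nullity = 4 − 4 = 0.

0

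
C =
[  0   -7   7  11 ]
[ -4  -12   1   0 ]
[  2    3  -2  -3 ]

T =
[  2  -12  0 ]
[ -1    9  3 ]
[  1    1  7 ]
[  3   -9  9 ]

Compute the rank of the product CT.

2

First compute CT:
[[ 47, -155, 127],
 [  5, -59, -29],
 [-10,  28, -32]]
Now row reduce the product.
R2 ← R2 − (5/47)·R1: [0, -1998/47, -1998/47]
R3 ← R3 + (10/47)·R1: [0, -234/47, -234/47]
R3 ← R3 − (13/111)·R2: [0, 0, 0]
2 nonzero rows, so rank(CT) = 2.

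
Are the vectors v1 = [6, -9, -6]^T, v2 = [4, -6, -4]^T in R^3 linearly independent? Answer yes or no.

Form the matrix with these vectors as rows and row reduce.
R2 ← R2 − (2/3)·R1: [0, 0, 0]
1 nonzero row, so the 2 vectors span a space of dimension 1.
Since 1 < 2, the vectors are linearly dependent.

no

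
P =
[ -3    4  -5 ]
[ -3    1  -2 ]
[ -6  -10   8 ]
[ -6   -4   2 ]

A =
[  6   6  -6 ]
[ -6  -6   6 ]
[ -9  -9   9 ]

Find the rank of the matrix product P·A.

First compute PA:
[[  3,   3,  -3],
 [ -6,  -6,   6],
 [-48, -48,  48],
 [-30, -30,  30]]
Now row reduce the product.
R2 ← R2 + (2)·R1: [0, 0, 0]
R3 ← R3 + (16)·R1: [0, 0, 0]
R4 ← R4 + (10)·R1: [0, 0, 0]
1 nonzero row, so rank(PA) = 1.

1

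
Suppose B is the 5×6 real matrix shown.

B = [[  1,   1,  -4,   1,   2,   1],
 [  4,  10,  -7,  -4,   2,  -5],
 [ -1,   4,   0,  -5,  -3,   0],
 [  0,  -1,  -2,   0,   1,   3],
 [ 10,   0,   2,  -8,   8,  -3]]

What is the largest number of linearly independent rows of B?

4

Row reduce to echelon form.
R2 ← R2 − (4)·R1: [0, 6, 9, -8, -6, -9]
R3 ← R3 + R1: [0, 5, -4, -4, -1, 1]
R5 ← R5 − (10)·R1: [0, -10, 42, -18, -12, -13]
R3 ← R3 − (5/6)·R2: [0, 0, -23/2, 8/3, 4, 17/2]
R4 ← R4 + (1/6)·R2: [0, 0, -1/2, -4/3, 0, 3/2]
R5 ← R5 + (5/3)·R2: [0, 0, 57, -94/3, -22, -28]
R4 ← R4 − (1/23)·R3: [0, 0, 0, -100/69, -4/23, 26/23]
R5 ← R5 + (114/23)·R3: [0, 0, 0, -1250/69, -50/23, 325/23]
R5 ← R5 − (25/2)·R4: [0, 0, 0, 0, 0, 0]
Echelon form has 4 nonzero rows, so rank(B) = 4.
The rank gives the maximum number of linearly independent rows: 4.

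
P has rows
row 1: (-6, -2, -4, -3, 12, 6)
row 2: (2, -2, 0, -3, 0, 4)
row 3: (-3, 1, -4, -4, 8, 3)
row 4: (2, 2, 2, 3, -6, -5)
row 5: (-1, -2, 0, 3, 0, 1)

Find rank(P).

Row reduce to echelon form.
R2 ← R2 + (1/3)·R1: [0, -8/3, -4/3, -4, 4, 6]
R3 ← R3 − (1/2)·R1: [0, 2, -2, -5/2, 2, 0]
R4 ← R4 + (1/3)·R1: [0, 4/3, 2/3, 2, -2, -3]
R5 ← R5 − (1/6)·R1: [0, -5/3, 2/3, 7/2, -2, 0]
R3 ← R3 + (3/4)·R2: [0, 0, -3, -11/2, 5, 9/2]
R4 ← R4 + (1/2)·R2: [0, 0, 0, 0, 0, 0]
R5 ← R5 − (5/8)·R2: [0, 0, 3/2, 6, -9/2, -15/4]
R5 ← R5 + (1/2)·R3: [0, 0, 0, 13/4, -2, -3/2]
Swap R4 ↔ R5
Echelon form has 4 nonzero rows, so rank(P) = 4.

4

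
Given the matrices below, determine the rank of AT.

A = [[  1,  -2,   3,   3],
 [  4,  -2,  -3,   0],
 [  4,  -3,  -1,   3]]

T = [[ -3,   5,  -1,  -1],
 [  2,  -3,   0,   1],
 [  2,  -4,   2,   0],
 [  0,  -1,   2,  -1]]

First compute AT:
[[ -1,  -4,  11,  -6],
 [-22,  38, -10,  -6],
 [-20,  30,   0, -10]]
Now row reduce the product.
R2 ← R2 − (22)·R1: [0, 126, -252, 126]
R3 ← R3 − (20)·R1: [0, 110, -220, 110]
R3 ← R3 − (55/63)·R2: [0, 0, 0, 0]
2 nonzero rows, so rank(AT) = 2.

2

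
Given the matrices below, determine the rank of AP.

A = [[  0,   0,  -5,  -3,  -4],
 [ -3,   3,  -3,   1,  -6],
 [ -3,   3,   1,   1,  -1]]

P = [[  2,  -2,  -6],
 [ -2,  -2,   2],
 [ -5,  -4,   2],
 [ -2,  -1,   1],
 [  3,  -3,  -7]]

3

First compute AP:
[[ 19,  35,  15],
 [-17,  29,  61],
 [-22,  -2,  34]]
Now row reduce the product.
R2 ← R2 + (17/19)·R1: [0, 1146/19, 1414/19]
R3 ← R3 + (22/19)·R1: [0, 732/19, 976/19]
R3 ← R3 − (122/191)·R2: [0, 0, 732/191]
3 nonzero rows, so rank(AP) = 3.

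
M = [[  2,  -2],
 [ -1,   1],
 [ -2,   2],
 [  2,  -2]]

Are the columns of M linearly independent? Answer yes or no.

no

Row reduce M to echelon form.
R2 ← R2 + (1/2)·R1: [0, 0]
R3 ← R3 + R1: [0, 0]
R4 ← R4 − R1: [0, 0]
1 pivot among 2 columns.
Only 1 < 2 pivot columns, so the columns are linearly dependent.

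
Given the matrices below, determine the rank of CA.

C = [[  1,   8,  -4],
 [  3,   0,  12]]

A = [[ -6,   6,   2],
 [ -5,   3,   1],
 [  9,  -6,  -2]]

First compute CA:
[[-82,  54,  18],
 [ 90, -54, -18]]
Now row reduce the product.
R2 ← R2 + (45/41)·R1: [0, 216/41, 72/41]
2 nonzero rows, so rank(CA) = 2.

2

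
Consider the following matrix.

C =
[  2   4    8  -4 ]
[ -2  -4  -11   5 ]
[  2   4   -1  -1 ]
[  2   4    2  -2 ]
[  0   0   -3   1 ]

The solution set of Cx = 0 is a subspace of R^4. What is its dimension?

2

Row reduce to echelon form.
R2 ← R2 + R1: [0, 0, -3, 1]
R3 ← R3 − R1: [0, 0, -9, 3]
R4 ← R4 − R1: [0, 0, -6, 2]
R3 ← R3 − (3)·R2: [0, 0, 0, 0]
R4 ← R4 − (2)·R2: [0, 0, 0, 0]
R5 ← R5 − R2: [0, 0, 0, 0]
2 nonzero rows, so rank(C) = 2.
C has 4 columns; by rank–nullity, nullity = 4 − 2 = 2.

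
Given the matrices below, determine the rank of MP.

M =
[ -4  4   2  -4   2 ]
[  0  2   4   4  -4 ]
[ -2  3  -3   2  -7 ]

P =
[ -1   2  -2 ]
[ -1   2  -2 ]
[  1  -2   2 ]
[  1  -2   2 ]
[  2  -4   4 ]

1

First compute MP:
[[  2,  -4,   4],
 [ -2,   4,  -4],
 [-16,  32, -32]]
Now row reduce the product.
R2 ← R2 + R1: [0, 0, 0]
R3 ← R3 + (8)·R1: [0, 0, 0]
1 nonzero row, so rank(MP) = 1.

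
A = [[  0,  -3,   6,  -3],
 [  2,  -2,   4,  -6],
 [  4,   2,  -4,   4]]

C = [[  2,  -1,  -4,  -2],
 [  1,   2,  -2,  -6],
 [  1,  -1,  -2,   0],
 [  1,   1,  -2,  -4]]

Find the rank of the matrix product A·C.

First compute AC:
[[  0, -15,   0,  30],
 [  0, -16,   0,  32],
 [ 10,   8, -20, -36]]
Now row reduce the product.
Swap R1 ↔ R3
R3 ← R3 − (15/16)·R2: [0, 0, 0, 0]
2 nonzero rows, so rank(AC) = 2.

2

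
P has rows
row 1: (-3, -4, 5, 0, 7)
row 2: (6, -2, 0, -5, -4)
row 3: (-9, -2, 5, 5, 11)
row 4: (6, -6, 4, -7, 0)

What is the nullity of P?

Row reduce to echelon form.
R2 ← R2 + (2)·R1: [0, -10, 10, -5, 10]
R3 ← R3 − (3)·R1: [0, 10, -10, 5, -10]
R4 ← R4 + (2)·R1: [0, -14, 14, -7, 14]
R3 ← R3 + R2: [0, 0, 0, 0, 0]
R4 ← R4 − (7/5)·R2: [0, 0, 0, 0, 0]
2 nonzero rows, so rank(P) = 2.
P has 5 columns; by rank–nullity, nullity = 5 − 2 = 3.

3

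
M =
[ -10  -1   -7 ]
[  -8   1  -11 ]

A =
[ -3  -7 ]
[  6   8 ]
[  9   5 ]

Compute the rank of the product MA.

2

First compute MA:
[[-39,  27],
 [-69,   9]]
Now row reduce the product.
R2 ← R2 − (23/13)·R1: [0, -504/13]
2 nonzero rows, so rank(MA) = 2.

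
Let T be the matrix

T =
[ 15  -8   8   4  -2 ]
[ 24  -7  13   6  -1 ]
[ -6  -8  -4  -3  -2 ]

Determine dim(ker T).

2

Row reduce to echelon form.
R2 ← R2 − (8/5)·R1: [0, 29/5, 1/5, -2/5, 11/5]
R3 ← R3 + (2/5)·R1: [0, -56/5, -4/5, -7/5, -14/5]
R3 ← R3 + (56/29)·R2: [0, 0, -12/29, -63/29, 42/29]
3 nonzero rows, so rank(T) = 3.
T has 5 columns; by rank–nullity, nullity = 5 − 3 = 2.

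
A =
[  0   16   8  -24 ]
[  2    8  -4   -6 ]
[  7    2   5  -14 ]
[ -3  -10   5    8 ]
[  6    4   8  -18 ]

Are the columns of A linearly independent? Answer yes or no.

Row reduce A to echelon form.
Swap R1 ↔ R2
R3 ← R3 − (7/2)·R1: [0, -26, 19, 7]
R4 ← R4 + (3/2)·R1: [0, 2, -1, -1]
R5 ← R5 − (3)·R1: [0, -20, 20, 0]
R3 ← R3 + (13/8)·R2: [0, 0, 32, -32]
R4 ← R4 − (1/8)·R2: [0, 0, -2, 2]
R5 ← R5 + (5/4)·R2: [0, 0, 30, -30]
R4 ← R4 + (1/16)·R3: [0, 0, 0, 0]
R5 ← R5 − (15/16)·R3: [0, 0, 0, 0]
3 pivots among 4 columns.
Only 3 < 4 pivot columns, so the columns are linearly dependent.

no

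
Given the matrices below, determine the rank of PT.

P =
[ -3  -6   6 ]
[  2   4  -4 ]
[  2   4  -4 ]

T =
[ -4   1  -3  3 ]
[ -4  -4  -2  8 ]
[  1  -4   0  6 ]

1

First compute PT:
[[ 42,  -3,  21, -21],
 [-28,   2, -14,  14],
 [-28,   2, -14,  14]]
Now row reduce the product.
R2 ← R2 + (2/3)·R1: [0, 0, 0, 0]
R3 ← R3 + (2/3)·R1: [0, 0, 0, 0]
1 nonzero row, so rank(PT) = 1.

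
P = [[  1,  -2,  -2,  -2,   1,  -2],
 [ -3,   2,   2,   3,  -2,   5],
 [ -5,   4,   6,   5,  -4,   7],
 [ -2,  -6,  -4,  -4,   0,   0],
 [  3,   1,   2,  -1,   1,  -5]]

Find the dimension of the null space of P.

3

Row reduce to echelon form.
R2 ← R2 + (3)·R1: [0, -4, -4, -3, 1, -1]
R3 ← R3 + (5)·R1: [0, -6, -4, -5, 1, -3]
R4 ← R4 + (2)·R1: [0, -10, -8, -8, 2, -4]
R5 ← R5 − (3)·R1: [0, 7, 8, 5, -2, 1]
R3 ← R3 − (3/2)·R2: [0, 0, 2, -1/2, -1/2, -3/2]
R4 ← R4 − (5/2)·R2: [0, 0, 2, -1/2, -1/2, -3/2]
R5 ← R5 + (7/4)·R2: [0, 0, 1, -1/4, -1/4, -3/4]
R4 ← R4 − R3: [0, 0, 0, 0, 0, 0]
R5 ← R5 − (1/2)·R3: [0, 0, 0, 0, 0, 0]
3 nonzero rows, so rank(P) = 3.
P has 6 columns; by rank–nullity, nullity = 6 − 3 = 3.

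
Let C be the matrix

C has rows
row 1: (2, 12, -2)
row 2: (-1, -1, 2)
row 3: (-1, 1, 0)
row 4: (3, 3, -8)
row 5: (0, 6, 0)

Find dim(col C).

Row reduce to echelon form.
R2 ← R2 + (1/2)·R1: [0, 5, 1]
R3 ← R3 + (1/2)·R1: [0, 7, -1]
R4 ← R4 − (3/2)·R1: [0, -15, -5]
R3 ← R3 − (7/5)·R2: [0, 0, -12/5]
R4 ← R4 + (3)·R2: [0, 0, -2]
R5 ← R5 − (6/5)·R2: [0, 0, -6/5]
R4 ← R4 − (5/6)·R3: [0, 0, 0]
R5 ← R5 − (1/2)·R3: [0, 0, 0]
Echelon form has 3 nonzero rows, so rank(C) = 3.
The column space has dimension equal to the rank: 3.

3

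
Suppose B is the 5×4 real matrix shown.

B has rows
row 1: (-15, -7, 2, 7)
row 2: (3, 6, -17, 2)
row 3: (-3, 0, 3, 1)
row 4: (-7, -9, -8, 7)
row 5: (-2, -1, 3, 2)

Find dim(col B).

Row reduce to echelon form.
R2 ← R2 + (1/5)·R1: [0, 23/5, -83/5, 17/5]
R3 ← R3 − (1/5)·R1: [0, 7/5, 13/5, -2/5]
R4 ← R4 − (7/15)·R1: [0, -86/15, -134/15, 56/15]
R5 ← R5 − (2/15)·R1: [0, -1/15, 41/15, 16/15]
R3 ← R3 − (7/23)·R2: [0, 0, 176/23, -33/23]
R4 ← R4 + (86/69)·R2: [0, 0, -2044/69, 550/69]
R5 ← R5 + (1/69)·R2: [0, 0, 172/69, 77/69]
R4 ← R4 + (511/132)·R3: [0, 0, 0, 29/12]
R5 ← R5 − (43/132)·R3: [0, 0, 0, 19/12]
R5 ← R5 − (19/29)·R4: [0, 0, 0, 0]
Echelon form has 4 nonzero rows, so rank(B) = 4.
The column space has dimension equal to the rank: 4.

4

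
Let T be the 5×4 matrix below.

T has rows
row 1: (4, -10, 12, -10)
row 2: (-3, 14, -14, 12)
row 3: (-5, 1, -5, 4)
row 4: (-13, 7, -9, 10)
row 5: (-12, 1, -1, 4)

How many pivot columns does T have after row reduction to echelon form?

Row reduce to echelon form.
R2 ← R2 + (3/4)·R1: [0, 13/2, -5, 9/2]
R3 ← R3 + (5/4)·R1: [0, -23/2, 10, -17/2]
R4 ← R4 + (13/4)·R1: [0, -51/2, 30, -45/2]
R5 ← R5 + (3)·R1: [0, -29, 35, -26]
R3 ← R3 + (23/13)·R2: [0, 0, 15/13, -7/13]
R4 ← R4 + (51/13)·R2: [0, 0, 135/13, -63/13]
R5 ← R5 + (58/13)·R2: [0, 0, 165/13, -77/13]
R4 ← R4 − (9)·R3: [0, 0, 0, 0]
R5 ← R5 − (11)·R3: [0, 0, 0, 0]
Echelon form has 3 nonzero rows, so rank(T) = 3.
Each nonzero row contributes one pivot column: 3 pivot columns.

3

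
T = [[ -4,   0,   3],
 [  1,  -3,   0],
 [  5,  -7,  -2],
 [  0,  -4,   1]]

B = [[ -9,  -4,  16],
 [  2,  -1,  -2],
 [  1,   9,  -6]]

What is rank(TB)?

First compute TB:
[[ 39,  43, -82],
 [-15,  -1,  22],
 [-61, -31, 106],
 [ -7,  13,   2]]
Now row reduce the product.
R2 ← R2 + (5/13)·R1: [0, 202/13, -124/13]
R3 ← R3 + (61/39)·R1: [0, 1414/39, -868/39]
R4 ← R4 + (7/39)·R1: [0, 808/39, -496/39]
R3 ← R3 − (7/3)·R2: [0, 0, 0]
R4 ← R4 − (4/3)·R2: [0, 0, 0]
2 nonzero rows, so rank(TB) = 2.

2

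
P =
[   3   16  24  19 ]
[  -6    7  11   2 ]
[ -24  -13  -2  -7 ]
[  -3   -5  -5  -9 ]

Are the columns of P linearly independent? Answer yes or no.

Row reduce P to echelon form.
R2 ← R2 + (2)·R1: [0, 39, 59, 40]
R3 ← R3 + (8)·R1: [0, 115, 190, 145]
R4 ← R4 + R1: [0, 11, 19, 10]
R3 ← R3 − (115/39)·R2: [0, 0, 625/39, 1055/39]
R4 ← R4 − (11/39)·R2: [0, 0, 92/39, -50/39]
R4 ← R4 − (92/625)·R3: [0, 0, 0, -658/125]
4 pivots among 4 columns.
Every column is a pivot column, so the columns are linearly independent.

yes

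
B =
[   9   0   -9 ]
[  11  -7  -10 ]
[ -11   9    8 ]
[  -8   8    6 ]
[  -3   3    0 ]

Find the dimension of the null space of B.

0

Row reduce to echelon form.
R2 ← R2 − (11/9)·R1: [0, -7, 1]
R3 ← R3 + (11/9)·R1: [0, 9, -3]
R4 ← R4 + (8/9)·R1: [0, 8, -2]
R5 ← R5 + (1/3)·R1: [0, 3, -3]
R3 ← R3 + (9/7)·R2: [0, 0, -12/7]
R4 ← R4 + (8/7)·R2: [0, 0, -6/7]
R5 ← R5 + (3/7)·R2: [0, 0, -18/7]
R4 ← R4 − (1/2)·R3: [0, 0, 0]
R5 ← R5 − (3/2)·R3: [0, 0, 0]
3 nonzero rows, so rank(B) = 3.
B has 3 columns; by rank–nullity, nullity = 3 − 3 = 0.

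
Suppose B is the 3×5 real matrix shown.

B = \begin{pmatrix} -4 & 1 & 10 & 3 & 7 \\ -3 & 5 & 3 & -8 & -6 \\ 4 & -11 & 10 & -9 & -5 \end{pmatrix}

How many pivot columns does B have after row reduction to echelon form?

3

Row reduce to echelon form.
R2 ← R2 − (3/4)·R1: [0, 17/4, -9/2, -41/4, -45/4]
R3 ← R3 + R1: [0, -10, 20, -6, 2]
R3 ← R3 + (40/17)·R2: [0, 0, 160/17, -512/17, -416/17]
Echelon form has 3 nonzero rows, so rank(B) = 3.
Each nonzero row contributes one pivot column: 3 pivot columns.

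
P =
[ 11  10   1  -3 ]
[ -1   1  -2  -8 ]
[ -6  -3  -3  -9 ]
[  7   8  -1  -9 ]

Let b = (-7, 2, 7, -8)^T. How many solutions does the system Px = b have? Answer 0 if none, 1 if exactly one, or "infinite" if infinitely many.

0

Row reduce the augmented matrix [P | b].
R2 ← R2 + (1/11)·R1: [0, 21/11, -21/11, -91/11, 15/11]
R3 ← R3 + (6/11)·R1: [0, 27/11, -27/11, -117/11, 35/11]
R4 ← R4 − (7/11)·R1: [0, 18/11, -18/11, -78/11, -39/11]
R3 ← R3 − (9/7)·R2: [0, 0, 0, 0, 10/7]
R4 ← R4 − (6/7)·R2: [0, 0, 0, 0, -33/7]
R4 ← R4 + (33/10)·R3: [0, 0, 0, 0, 0]
The echelon form has 3 nonzero rows; the last pivot sits in the augmented column, so rank(P) = 2 but rank([P|b]) = 3.
Since the ranks differ, the system is inconsistent.
It has no solutions.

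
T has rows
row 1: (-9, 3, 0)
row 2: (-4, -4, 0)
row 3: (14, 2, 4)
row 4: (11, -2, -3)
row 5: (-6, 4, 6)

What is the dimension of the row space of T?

3

Row reduce to echelon form.
R2 ← R2 − (4/9)·R1: [0, -16/3, 0]
R3 ← R3 + (14/9)·R1: [0, 20/3, 4]
R4 ← R4 + (11/9)·R1: [0, 5/3, -3]
R5 ← R5 − (2/3)·R1: [0, 2, 6]
R3 ← R3 + (5/4)·R2: [0, 0, 4]
R4 ← R4 + (5/16)·R2: [0, 0, -3]
R5 ← R5 + (3/8)·R2: [0, 0, 6]
R4 ← R4 + (3/4)·R3: [0, 0, 0]
R5 ← R5 − (3/2)·R3: [0, 0, 0]
Echelon form has 3 nonzero rows, so rank(T) = 3.
The row space has dimension equal to the rank: 3.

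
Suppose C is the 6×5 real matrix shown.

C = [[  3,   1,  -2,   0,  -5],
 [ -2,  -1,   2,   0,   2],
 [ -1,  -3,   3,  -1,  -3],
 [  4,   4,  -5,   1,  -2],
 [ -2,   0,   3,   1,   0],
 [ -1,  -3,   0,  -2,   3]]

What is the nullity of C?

Row reduce to echelon form.
R2 ← R2 + (2/3)·R1: [0, -1/3, 2/3, 0, -4/3]
R3 ← R3 + (1/3)·R1: [0, -8/3, 7/3, -1, -14/3]
R4 ← R4 − (4/3)·R1: [0, 8/3, -7/3, 1, 14/3]
R5 ← R5 + (2/3)·R1: [0, 2/3, 5/3, 1, -10/3]
R6 ← R6 + (1/3)·R1: [0, -8/3, -2/3, -2, 4/3]
R3 ← R3 − (8)·R2: [0, 0, -3, -1, 6]
R4 ← R4 + (8)·R2: [0, 0, 3, 1, -6]
R5 ← R5 + (2)·R2: [0, 0, 3, 1, -6]
R6 ← R6 − (8)·R2: [0, 0, -6, -2, 12]
R4 ← R4 + R3: [0, 0, 0, 0, 0]
R5 ← R5 + R3: [0, 0, 0, 0, 0]
R6 ← R6 − (2)·R3: [0, 0, 0, 0, 0]
3 nonzero rows, so rank(C) = 3.
C has 5 columns; by rank–nullity, nullity = 5 − 3 = 2.

2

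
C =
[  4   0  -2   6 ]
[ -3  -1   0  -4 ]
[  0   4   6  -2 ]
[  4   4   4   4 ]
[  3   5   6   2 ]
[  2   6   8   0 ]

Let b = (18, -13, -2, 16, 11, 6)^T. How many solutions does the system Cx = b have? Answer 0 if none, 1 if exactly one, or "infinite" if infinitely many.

Row reduce the augmented matrix [C | b].
R2 ← R2 + (3/4)·R1: [0, -1, -3/2, 1/2, 1/2]
R4 ← R4 − R1: [0, 4, 6, -2, -2]
R5 ← R5 − (3/4)·R1: [0, 5, 15/2, -5/2, -5/2]
R6 ← R6 − (1/2)·R1: [0, 6, 9, -3, -3]
R3 ← R3 + (4)·R2: [0, 0, 0, 0, 0]
R4 ← R4 + (4)·R2: [0, 0, 0, 0, 0]
R5 ← R5 + (5)·R2: [0, 0, 0, 0, 0]
R6 ← R6 + (6)·R2: [0, 0, 0, 0, 0]
The echelon form has 2 nonzero rows, and every pivot lies in the first 4 columns, so rank(C) = rank([C|b]) = 2.
The system is consistent.
rank = 2 < 4 unknowns, so there are infinitely many solutions.

infinite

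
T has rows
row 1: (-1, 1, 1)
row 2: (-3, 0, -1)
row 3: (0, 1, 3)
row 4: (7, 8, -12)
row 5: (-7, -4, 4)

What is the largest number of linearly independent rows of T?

Row reduce to echelon form.
R2 ← R2 − (3)·R1: [0, -3, -4]
R4 ← R4 + (7)·R1: [0, 15, -5]
R5 ← R5 − (7)·R1: [0, -11, -3]
R3 ← R3 + (1/3)·R2: [0, 0, 5/3]
R4 ← R4 + (5)·R2: [0, 0, -25]
R5 ← R5 − (11/3)·R2: [0, 0, 35/3]
R4 ← R4 + (15)·R3: [0, 0, 0]
R5 ← R5 − (7)·R3: [0, 0, 0]
Echelon form has 3 nonzero rows, so rank(T) = 3.
The rank gives the maximum number of linearly independent rows: 3.

3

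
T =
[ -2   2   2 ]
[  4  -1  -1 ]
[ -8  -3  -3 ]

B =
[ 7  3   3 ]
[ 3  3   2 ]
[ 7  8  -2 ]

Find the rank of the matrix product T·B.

First compute TB:
[[  6,  16,  -6],
 [ 18,   1,  12],
 [-86, -57, -24]]
Now row reduce the product.
R2 ← R2 − (3)·R1: [0, -47, 30]
R3 ← R3 + (43/3)·R1: [0, 517/3, -110]
R3 ← R3 + (11/3)·R2: [0, 0, 0]
2 nonzero rows, so rank(TB) = 2.

2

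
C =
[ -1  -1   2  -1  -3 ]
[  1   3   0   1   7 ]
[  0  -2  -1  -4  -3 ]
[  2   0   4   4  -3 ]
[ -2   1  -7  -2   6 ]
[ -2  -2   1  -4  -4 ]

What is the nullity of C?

1

Row reduce to echelon form.
R2 ← R2 + R1: [0, 2, 2, 0, 4]
R4 ← R4 + (2)·R1: [0, -2, 8, 2, -9]
R5 ← R5 − (2)·R1: [0, 3, -11, 0, 12]
R6 ← R6 − (2)·R1: [0, 0, -3, -2, 2]
R3 ← R3 + R2: [0, 0, 1, -4, 1]
R4 ← R4 + R2: [0, 0, 10, 2, -5]
R5 ← R5 − (3/2)·R2: [0, 0, -14, 0, 6]
R4 ← R4 − (10)·R3: [0, 0, 0, 42, -15]
R5 ← R5 + (14)·R3: [0, 0, 0, -56, 20]
R6 ← R6 + (3)·R3: [0, 0, 0, -14, 5]
R5 ← R5 + (4/3)·R4: [0, 0, 0, 0, 0]
R6 ← R6 + (1/3)·R4: [0, 0, 0, 0, 0]
4 nonzero rows, so rank(C) = 4.
C has 5 columns; by rank–nullity, nullity = 5 − 4 = 1.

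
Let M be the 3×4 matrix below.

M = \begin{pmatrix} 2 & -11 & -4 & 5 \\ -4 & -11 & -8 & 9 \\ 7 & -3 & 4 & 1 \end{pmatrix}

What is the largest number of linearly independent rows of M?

3

Row reduce to echelon form.
R2 ← R2 + (2)·R1: [0, -33, -16, 19]
R3 ← R3 − (7/2)·R1: [0, 71/2, 18, -33/2]
R3 ← R3 + (71/66)·R2: [0, 0, 26/33, 130/33]
Echelon form has 3 nonzero rows, so rank(M) = 3.
The rank gives the maximum number of linearly independent rows: 3.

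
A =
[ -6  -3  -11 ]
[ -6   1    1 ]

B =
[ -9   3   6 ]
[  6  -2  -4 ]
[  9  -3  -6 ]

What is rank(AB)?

First compute AB:
[[-63,  21,  42],
 [ 69, -23, -46]]
Now row reduce the product.
R2 ← R2 + (23/21)·R1: [0, 0, 0]
1 nonzero row, so rank(AB) = 1.

1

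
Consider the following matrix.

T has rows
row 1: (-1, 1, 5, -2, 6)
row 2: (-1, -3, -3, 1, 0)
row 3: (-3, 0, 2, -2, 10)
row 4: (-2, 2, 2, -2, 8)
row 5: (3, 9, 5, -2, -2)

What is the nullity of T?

2

Row reduce to echelon form.
R2 ← R2 − R1: [0, -4, -8, 3, -6]
R3 ← R3 − (3)·R1: [0, -3, -13, 4, -8]
R4 ← R4 − (2)·R1: [0, 0, -8, 2, -4]
R5 ← R5 + (3)·R1: [0, 12, 20, -8, 16]
R3 ← R3 − (3/4)·R2: [0, 0, -7, 7/4, -7/2]
R5 ← R5 + (3)·R2: [0, 0, -4, 1, -2]
R4 ← R4 − (8/7)·R3: [0, 0, 0, 0, 0]
R5 ← R5 − (4/7)·R3: [0, 0, 0, 0, 0]
3 nonzero rows, so rank(T) = 3.
T has 5 columns; by rank–nullity, nullity = 5 − 3 = 2.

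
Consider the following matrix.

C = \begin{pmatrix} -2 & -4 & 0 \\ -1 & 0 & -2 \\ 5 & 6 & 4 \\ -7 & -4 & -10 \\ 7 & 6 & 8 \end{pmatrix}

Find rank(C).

2

Row reduce to echelon form.
R2 ← R2 − (1/2)·R1: [0, 2, -2]
R3 ← R3 + (5/2)·R1: [0, -4, 4]
R4 ← R4 − (7/2)·R1: [0, 10, -10]
R5 ← R5 + (7/2)·R1: [0, -8, 8]
R3 ← R3 + (2)·R2: [0, 0, 0]
R4 ← R4 − (5)·R2: [0, 0, 0]
R5 ← R5 + (4)·R2: [0, 0, 0]
Echelon form has 2 nonzero rows, so rank(C) = 2.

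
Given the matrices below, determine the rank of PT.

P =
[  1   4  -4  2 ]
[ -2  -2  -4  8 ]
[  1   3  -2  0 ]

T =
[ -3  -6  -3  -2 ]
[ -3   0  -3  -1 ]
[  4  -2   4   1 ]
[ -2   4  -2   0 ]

First compute PT:
[[-35,  10, -35, -10],
 [-20,  52, -20,   2],
 [-20,  -2, -20,  -7]]
Now row reduce the product.
R2 ← R2 − (4/7)·R1: [0, 324/7, 0, 54/7]
R3 ← R3 − (4/7)·R1: [0, -54/7, 0, -9/7]
R3 ← R3 + (1/6)·R2: [0, 0, 0, 0]
2 nonzero rows, so rank(PT) = 2.

2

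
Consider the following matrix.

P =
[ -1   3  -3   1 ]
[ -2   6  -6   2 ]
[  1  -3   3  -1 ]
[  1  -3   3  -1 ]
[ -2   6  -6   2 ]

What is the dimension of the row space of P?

1

Row reduce to echelon form.
R2 ← R2 − (2)·R1: [0, 0, 0, 0]
R3 ← R3 + R1: [0, 0, 0, 0]
R4 ← R4 + R1: [0, 0, 0, 0]
R5 ← R5 − (2)·R1: [0, 0, 0, 0]
Echelon form has 1 nonzero row, so rank(P) = 1.
The row space has dimension equal to the rank: 1.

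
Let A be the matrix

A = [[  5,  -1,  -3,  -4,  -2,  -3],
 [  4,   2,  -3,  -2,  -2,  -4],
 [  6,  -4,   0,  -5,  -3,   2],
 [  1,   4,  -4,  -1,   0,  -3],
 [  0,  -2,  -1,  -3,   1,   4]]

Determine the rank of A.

4

Row reduce to echelon form.
R2 ← R2 − (4/5)·R1: [0, 14/5, -3/5, 6/5, -2/5, -8/5]
R3 ← R3 − (6/5)·R1: [0, -14/5, 18/5, -1/5, -3/5, 28/5]
R4 ← R4 − (1/5)·R1: [0, 21/5, -17/5, -1/5, 2/5, -12/5]
R3 ← R3 + R2: [0, 0, 3, 1, -1, 4]
R4 ← R4 − (3/2)·R2: [0, 0, -5/2, -2, 1, 0]
R5 ← R5 + (5/7)·R2: [0, 0, -10/7, -15/7, 5/7, 20/7]
R4 ← R4 + (5/6)·R3: [0, 0, 0, -7/6, 1/6, 10/3]
R5 ← R5 + (10/21)·R3: [0, 0, 0, -5/3, 5/21, 100/21]
R5 ← R5 − (10/7)·R4: [0, 0, 0, 0, 0, 0]
Echelon form has 4 nonzero rows, so rank(A) = 4.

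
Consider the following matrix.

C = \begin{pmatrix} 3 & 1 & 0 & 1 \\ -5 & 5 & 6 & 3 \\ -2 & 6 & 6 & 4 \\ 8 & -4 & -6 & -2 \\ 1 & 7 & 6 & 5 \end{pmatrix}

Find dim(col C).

2

Row reduce to echelon form.
R2 ← R2 + (5/3)·R1: [0, 20/3, 6, 14/3]
R3 ← R3 + (2/3)·R1: [0, 20/3, 6, 14/3]
R4 ← R4 − (8/3)·R1: [0, -20/3, -6, -14/3]
R5 ← R5 − (1/3)·R1: [0, 20/3, 6, 14/3]
R3 ← R3 − R2: [0, 0, 0, 0]
R4 ← R4 + R2: [0, 0, 0, 0]
R5 ← R5 − R2: [0, 0, 0, 0]
Echelon form has 2 nonzero rows, so rank(C) = 2.
The column space has dimension equal to the rank: 2.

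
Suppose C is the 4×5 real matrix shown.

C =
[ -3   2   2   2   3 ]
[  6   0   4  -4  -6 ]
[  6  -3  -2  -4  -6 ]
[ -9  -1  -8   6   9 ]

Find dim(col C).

2

Row reduce to echelon form.
R2 ← R2 + (2)·R1: [0, 4, 8, 0, 0]
R3 ← R3 + (2)·R1: [0, 1, 2, 0, 0]
R4 ← R4 − (3)·R1: [0, -7, -14, 0, 0]
R3 ← R3 − (1/4)·R2: [0, 0, 0, 0, 0]
R4 ← R4 + (7/4)·R2: [0, 0, 0, 0, 0]
Echelon form has 2 nonzero rows, so rank(C) = 2.
The column space has dimension equal to the rank: 2.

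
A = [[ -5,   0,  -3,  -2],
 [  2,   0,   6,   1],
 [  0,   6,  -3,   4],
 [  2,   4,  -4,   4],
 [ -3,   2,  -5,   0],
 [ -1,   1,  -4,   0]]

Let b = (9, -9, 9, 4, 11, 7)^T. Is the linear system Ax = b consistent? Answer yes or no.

Row reduce the augmented matrix [A | b].
R2 ← R2 + (2/5)·R1: [0, 0, 24/5, 1/5, -27/5]
R4 ← R4 + (2/5)·R1: [0, 4, -26/5, 16/5, 38/5]
R5 ← R5 − (3/5)·R1: [0, 2, -16/5, 6/5, 28/5]
R6 ← R6 − (1/5)·R1: [0, 1, -17/5, 2/5, 26/5]
Swap R2 ↔ R3
R4 ← R4 − (2/3)·R2: [0, 0, -16/5, 8/15, 8/5]
R5 ← R5 − (1/3)·R2: [0, 0, -11/5, -2/15, 13/5]
R6 ← R6 − (1/6)·R2: [0, 0, -29/10, -4/15, 37/10]
R4 ← R4 + (2/3)·R3: [0, 0, 0, 2/3, -2]
R5 ← R5 + (11/24)·R3: [0, 0, 0, -1/24, 1/8]
R6 ← R6 + (29/48)·R3: [0, 0, 0, -7/48, 7/16]
R5 ← R5 + (1/16)·R4: [0, 0, 0, 0, 0]
R6 ← R6 + (7/32)·R4: [0, 0, 0, 0, 0]
The echelon form has 4 nonzero rows, and every pivot lies in the first 4 columns, so rank(A) = rank([A|b]) = 4.
The system is consistent.

yes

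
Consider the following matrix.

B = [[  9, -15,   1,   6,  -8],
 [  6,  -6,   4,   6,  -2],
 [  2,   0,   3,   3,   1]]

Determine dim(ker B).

3

Row reduce to echelon form.
R2 ← R2 − (2/3)·R1: [0, 4, 10/3, 2, 10/3]
R3 ← R3 − (2/9)·R1: [0, 10/3, 25/9, 5/3, 25/9]
R3 ← R3 − (5/6)·R2: [0, 0, 0, 0, 0]
2 nonzero rows, so rank(B) = 2.
B has 5 columns; by rank–nullity, nullity = 5 − 2 = 3.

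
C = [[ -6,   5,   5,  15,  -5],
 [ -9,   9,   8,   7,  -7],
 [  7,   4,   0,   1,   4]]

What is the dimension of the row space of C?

Row reduce to echelon form.
R2 ← R2 − (3/2)·R1: [0, 3/2, 1/2, -31/2, 1/2]
R3 ← R3 + (7/6)·R1: [0, 59/6, 35/6, 37/2, -11/6]
R3 ← R3 − (59/9)·R2: [0, 0, 23/9, 1081/9, -46/9]
Echelon form has 3 nonzero rows, so rank(C) = 3.
The row space has dimension equal to the rank: 3.

3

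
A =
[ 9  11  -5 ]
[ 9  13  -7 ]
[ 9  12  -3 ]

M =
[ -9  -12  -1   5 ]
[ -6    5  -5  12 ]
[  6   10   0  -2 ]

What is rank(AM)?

2

First compute AM:
[[-177, -103, -64, 187],
 [-201, -113, -74, 215],
 [-171, -78, -69, 195]]
Now row reduce the product.
R2 ← R2 − (67/59)·R1: [0, 234/59, -78/59, 156/59]
R3 ← R3 − (57/59)·R1: [0, 1269/59, -423/59, 846/59]
R3 ← R3 − (141/26)·R2: [0, 0, 0, 0]
2 nonzero rows, so rank(AM) = 2.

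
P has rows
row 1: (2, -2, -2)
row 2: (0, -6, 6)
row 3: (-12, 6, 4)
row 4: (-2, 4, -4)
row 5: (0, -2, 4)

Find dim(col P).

3

Row reduce to echelon form.
R3 ← R3 + (6)·R1: [0, -6, -8]
R4 ← R4 + R1: [0, 2, -6]
R3 ← R3 − R2: [0, 0, -14]
R4 ← R4 + (1/3)·R2: [0, 0, -4]
R5 ← R5 − (1/3)·R2: [0, 0, 2]
R4 ← R4 − (2/7)·R3: [0, 0, 0]
R5 ← R5 + (1/7)·R3: [0, 0, 0]
Echelon form has 3 nonzero rows, so rank(P) = 3.
The column space has dimension equal to the rank: 3.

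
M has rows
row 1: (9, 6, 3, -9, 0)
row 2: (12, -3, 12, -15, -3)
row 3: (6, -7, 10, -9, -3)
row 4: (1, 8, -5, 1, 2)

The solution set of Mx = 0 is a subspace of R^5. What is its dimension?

3

Row reduce to echelon form.
R2 ← R2 − (4/3)·R1: [0, -11, 8, -3, -3]
R3 ← R3 − (2/3)·R1: [0, -11, 8, -3, -3]
R4 ← R4 − (1/9)·R1: [0, 22/3, -16/3, 2, 2]
R3 ← R3 − R2: [0, 0, 0, 0, 0]
R4 ← R4 + (2/3)·R2: [0, 0, 0, 0, 0]
2 nonzero rows, so rank(M) = 2.
M has 5 columns; by rank–nullity, nullity = 5 − 2 = 3.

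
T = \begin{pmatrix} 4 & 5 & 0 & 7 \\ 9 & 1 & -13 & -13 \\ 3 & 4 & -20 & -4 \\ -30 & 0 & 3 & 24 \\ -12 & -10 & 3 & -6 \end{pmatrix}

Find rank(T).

Row reduce to echelon form.
R2 ← R2 − (9/4)·R1: [0, -41/4, -13, -115/4]
R3 ← R3 − (3/4)·R1: [0, 1/4, -20, -37/4]
R4 ← R4 + (15/2)·R1: [0, 75/2, 3, 153/2]
R5 ← R5 + (3)·R1: [0, 5, 3, 15]
R3 ← R3 + (1/41)·R2: [0, 0, -833/41, -408/41]
R4 ← R4 + (150/41)·R2: [0, 0, -1827/41, -1176/41]
R5 ← R5 + (20/41)·R2: [0, 0, -137/41, 40/41]
R4 ← R4 − (261/119)·R3: [0, 0, 0, -48/7]
R5 ← R5 − (137/833)·R3: [0, 0, 0, 128/49]
R5 ← R5 + (8/21)·R4: [0, 0, 0, 0]
Echelon form has 4 nonzero rows, so rank(T) = 4.

4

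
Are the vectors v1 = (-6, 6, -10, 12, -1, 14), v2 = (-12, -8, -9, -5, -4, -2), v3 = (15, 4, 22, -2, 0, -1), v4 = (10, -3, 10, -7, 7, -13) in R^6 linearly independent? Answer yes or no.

yes

Form the matrix with these vectors as rows and row reduce.
R2 ← R2 − (2)·R1: [0, -20, 11, -29, -2, -30]
R3 ← R3 + (5/2)·R1: [0, 19, -3, 28, -5/2, 34]
R4 ← R4 + (5/3)·R1: [0, 7, -20/3, 13, 16/3, 31/3]
R3 ← R3 + (19/20)·R2: [0, 0, 149/20, 9/20, -22/5, 11/2]
R4 ← R4 + (7/20)·R2: [0, 0, -169/60, 57/20, 139/30, -1/6]
R4 ← R4 + (169/447)·R3: [0, 0, 0, 450/149, 885/298, 285/149]
4 nonzero rows, so the 4 vectors span a space of dimension 4.
Since 4 = 4, the vectors are linearly independent.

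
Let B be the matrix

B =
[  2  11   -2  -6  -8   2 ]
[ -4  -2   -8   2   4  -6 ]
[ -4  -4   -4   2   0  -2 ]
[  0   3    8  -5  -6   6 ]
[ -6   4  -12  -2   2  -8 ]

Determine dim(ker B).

2

Row reduce to echelon form.
R2 ← R2 + (2)·R1: [0, 20, -12, -10, -12, -2]
R3 ← R3 + (2)·R1: [0, 18, -8, -10, -16, 2]
R5 ← R5 + (3)·R1: [0, 37, -18, -20, -22, -2]
R3 ← R3 − (9/10)·R2: [0, 0, 14/5, -1, -26/5, 19/5]
R4 ← R4 − (3/20)·R2: [0, 0, 49/5, -7/2, -21/5, 63/10]
R5 ← R5 − (37/20)·R2: [0, 0, 21/5, -3/2, 1/5, 17/10]
R4 ← R4 − (7/2)·R3: [0, 0, 0, 0, 14, -7]
R5 ← R5 − (3/2)·R3: [0, 0, 0, 0, 8, -4]
R5 ← R5 − (4/7)·R4: [0, 0, 0, 0, 0, 0]
4 nonzero rows, so rank(B) = 4.
B has 6 columns; by rank–nullity, nullity = 6 − 4 = 2.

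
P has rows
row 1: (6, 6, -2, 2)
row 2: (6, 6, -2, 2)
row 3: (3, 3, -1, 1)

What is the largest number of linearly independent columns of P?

1

Row reduce to echelon form.
R2 ← R2 − R1: [0, 0, 0, 0]
R3 ← R3 − (1/2)·R1: [0, 0, 0, 0]
Echelon form has 1 nonzero row, so rank(P) = 1.
The rank gives the maximum number of linearly independent columns: 1.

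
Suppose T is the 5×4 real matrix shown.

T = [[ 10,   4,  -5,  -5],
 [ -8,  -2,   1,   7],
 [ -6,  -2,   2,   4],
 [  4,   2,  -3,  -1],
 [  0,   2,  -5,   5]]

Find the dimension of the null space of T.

2

Row reduce to echelon form.
R2 ← R2 + (4/5)·R1: [0, 6/5, -3, 3]
R3 ← R3 + (3/5)·R1: [0, 2/5, -1, 1]
R4 ← R4 − (2/5)·R1: [0, 2/5, -1, 1]
R3 ← R3 − (1/3)·R2: [0, 0, 0, 0]
R4 ← R4 − (1/3)·R2: [0, 0, 0, 0]
R5 ← R5 − (5/3)·R2: [0, 0, 0, 0]
2 nonzero rows, so rank(T) = 2.
T has 4 columns; by rank–nullity, nullity = 4 − 2 = 2.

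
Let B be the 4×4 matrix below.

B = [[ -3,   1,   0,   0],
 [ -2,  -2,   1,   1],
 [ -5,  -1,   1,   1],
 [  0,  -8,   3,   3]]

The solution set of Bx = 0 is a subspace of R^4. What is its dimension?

2

Row reduce to echelon form.
R2 ← R2 − (2/3)·R1: [0, -8/3, 1, 1]
R3 ← R3 − (5/3)·R1: [0, -8/3, 1, 1]
R3 ← R3 − R2: [0, 0, 0, 0]
R4 ← R4 − (3)·R2: [0, 0, 0, 0]
2 nonzero rows, so rank(B) = 2.
B has 4 columns; by rank–nullity, nullity = 4 − 2 = 2.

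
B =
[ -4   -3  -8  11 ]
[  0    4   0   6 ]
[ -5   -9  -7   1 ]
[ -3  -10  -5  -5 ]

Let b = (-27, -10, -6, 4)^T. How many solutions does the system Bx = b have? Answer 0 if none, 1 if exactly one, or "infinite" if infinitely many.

Row reduce the augmented matrix [B | b].
R3 ← R3 − (5/4)·R1: [0, -21/4, 3, -51/4, 111/4]
R4 ← R4 − (3/4)·R1: [0, -31/4, 1, -53/4, 97/4]
R3 ← R3 + (21/16)·R2: [0, 0, 3, -39/8, 117/8]
R4 ← R4 + (31/16)·R2: [0, 0, 1, -13/8, 39/8]
R4 ← R4 − (1/3)·R3: [0, 0, 0, 0, 0]
The echelon form has 3 nonzero rows, and every pivot lies in the first 4 columns, so rank(B) = rank([B|b]) = 3.
The system is consistent.
rank = 3 < 4 unknowns, so there are infinitely many solutions.

infinite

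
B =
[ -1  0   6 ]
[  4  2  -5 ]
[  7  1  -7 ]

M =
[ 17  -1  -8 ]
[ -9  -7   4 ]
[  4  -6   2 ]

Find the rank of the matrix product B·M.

First compute BM:
[[  7, -35,  20],
 [ 30,  12, -34],
 [ 82,  28, -66]]
Now row reduce the product.
R2 ← R2 − (30/7)·R1: [0, 162, -838/7]
R3 ← R3 − (82/7)·R1: [0, 438, -2102/7]
R3 ← R3 − (73/27)·R2: [0, 0, 4420/189]
3 nonzero rows, so rank(BM) = 3.

3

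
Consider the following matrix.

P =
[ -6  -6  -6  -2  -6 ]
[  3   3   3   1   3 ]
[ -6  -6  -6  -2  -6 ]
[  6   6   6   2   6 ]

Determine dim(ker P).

4

Row reduce to echelon form.
R2 ← R2 + (1/2)·R1: [0, 0, 0, 0, 0]
R3 ← R3 − R1: [0, 0, 0, 0, 0]
R4 ← R4 + R1: [0, 0, 0, 0, 0]
1 nonzero row, so rank(P) = 1.
P has 5 columns; by rank–nullity, nullity = 5 − 1 = 4.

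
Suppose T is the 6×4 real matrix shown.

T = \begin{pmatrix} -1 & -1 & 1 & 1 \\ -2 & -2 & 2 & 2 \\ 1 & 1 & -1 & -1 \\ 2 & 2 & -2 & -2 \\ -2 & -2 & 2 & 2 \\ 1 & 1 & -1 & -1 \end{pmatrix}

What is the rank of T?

1

Row reduce to echelon form.
R2 ← R2 − (2)·R1: [0, 0, 0, 0]
R3 ← R3 + R1: [0, 0, 0, 0]
R4 ← R4 + (2)·R1: [0, 0, 0, 0]
R5 ← R5 − (2)·R1: [0, 0, 0, 0]
R6 ← R6 + R1: [0, 0, 0, 0]
Echelon form has 1 nonzero row, so rank(T) = 1.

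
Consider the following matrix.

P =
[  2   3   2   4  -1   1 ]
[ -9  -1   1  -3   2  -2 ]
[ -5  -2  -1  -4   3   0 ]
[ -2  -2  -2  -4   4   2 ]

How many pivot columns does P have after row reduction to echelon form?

Row reduce to echelon form.
R2 ← R2 + (9/2)·R1: [0, 25/2, 10, 15, -5/2, 5/2]
R3 ← R3 + (5/2)·R1: [0, 11/2, 4, 6, 1/2, 5/2]
R4 ← R4 + R1: [0, 1, 0, 0, 3, 3]
R3 ← R3 − (11/25)·R2: [0, 0, -2/5, -3/5, 8/5, 7/5]
R4 ← R4 − (2/25)·R2: [0, 0, -4/5, -6/5, 16/5, 14/5]
R4 ← R4 − (2)·R3: [0, 0, 0, 0, 0, 0]
Echelon form has 3 nonzero rows, so rank(P) = 3.
Each nonzero row contributes one pivot column: 3 pivot columns.

3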